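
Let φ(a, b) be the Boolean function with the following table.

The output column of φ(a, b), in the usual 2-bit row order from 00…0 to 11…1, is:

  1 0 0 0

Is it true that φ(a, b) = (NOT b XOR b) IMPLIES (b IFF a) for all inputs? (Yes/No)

Test each input against both φ and the formula:
  a=0, b=0: formula gives 1, φ = 1 ✓
  a=0, b=1: formula gives 0, φ = 0 ✓
  a=1, b=0: formula gives 0, φ = 0 ✓
  a=1, b=1: formula gives 1, but φ = 0 ✗
A single disagreement suffices: at (1,1) they differ, so the formula does not compute φ.

No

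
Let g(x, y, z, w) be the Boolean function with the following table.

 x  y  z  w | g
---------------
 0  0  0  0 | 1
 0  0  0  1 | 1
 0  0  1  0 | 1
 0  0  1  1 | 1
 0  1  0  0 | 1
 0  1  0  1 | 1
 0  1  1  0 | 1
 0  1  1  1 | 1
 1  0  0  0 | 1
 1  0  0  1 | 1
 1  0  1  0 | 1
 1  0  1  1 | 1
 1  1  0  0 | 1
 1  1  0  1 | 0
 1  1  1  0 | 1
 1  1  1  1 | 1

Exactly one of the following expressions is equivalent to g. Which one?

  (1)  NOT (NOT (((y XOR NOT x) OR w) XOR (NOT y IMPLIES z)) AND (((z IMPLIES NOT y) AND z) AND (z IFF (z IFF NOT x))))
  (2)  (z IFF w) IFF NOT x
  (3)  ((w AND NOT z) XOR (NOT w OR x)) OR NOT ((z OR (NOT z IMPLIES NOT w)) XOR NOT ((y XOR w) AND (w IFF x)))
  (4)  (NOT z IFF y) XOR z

3

(1) fails at (0,0,1,0): the formula yields 0, g is 1.
(2) fails at (0,0,0,1): the formula yields 0, g is 1.
(4) fails at (0,0,0,0): the formula yields 0, g is 1.
Only (3) survives; checking it on all 16 rows confirms it matches g.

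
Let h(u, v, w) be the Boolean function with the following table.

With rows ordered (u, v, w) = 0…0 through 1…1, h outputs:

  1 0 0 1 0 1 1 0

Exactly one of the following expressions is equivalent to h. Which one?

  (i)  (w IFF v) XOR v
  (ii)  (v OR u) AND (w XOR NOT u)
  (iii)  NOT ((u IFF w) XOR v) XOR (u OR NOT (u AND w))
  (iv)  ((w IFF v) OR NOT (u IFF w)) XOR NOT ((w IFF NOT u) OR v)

iii

(i): at (0,1,0) it gives 1, but h = 0 — eliminated.
(ii): at (0,0,0) it gives 0, but h = 1 — eliminated.
(iv): at (0,0,0) it gives 0, but h = 1 — eliminated.
Only (iii) survives; checking it on all 8 rows confirms it matches h.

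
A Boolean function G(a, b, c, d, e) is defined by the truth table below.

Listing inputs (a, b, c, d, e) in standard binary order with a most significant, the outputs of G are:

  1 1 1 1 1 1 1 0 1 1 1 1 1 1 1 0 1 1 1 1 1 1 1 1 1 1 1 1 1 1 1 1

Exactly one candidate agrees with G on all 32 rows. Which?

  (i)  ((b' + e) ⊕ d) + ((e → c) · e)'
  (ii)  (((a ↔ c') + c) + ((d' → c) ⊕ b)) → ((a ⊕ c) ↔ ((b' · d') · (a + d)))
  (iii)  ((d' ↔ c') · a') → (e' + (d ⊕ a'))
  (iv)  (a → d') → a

(i): at (1,0,1,1,1) it gives 0, but G = 1 — eliminated.
(ii): at (0,0,1,0,0) it gives 0, but G = 1 — eliminated.
(iv): at (0,0,0,0,0) it gives 0, but G = 1 — eliminated.
That leaves (iii). Evaluating it on every row reproduces the table of G exactly.

iii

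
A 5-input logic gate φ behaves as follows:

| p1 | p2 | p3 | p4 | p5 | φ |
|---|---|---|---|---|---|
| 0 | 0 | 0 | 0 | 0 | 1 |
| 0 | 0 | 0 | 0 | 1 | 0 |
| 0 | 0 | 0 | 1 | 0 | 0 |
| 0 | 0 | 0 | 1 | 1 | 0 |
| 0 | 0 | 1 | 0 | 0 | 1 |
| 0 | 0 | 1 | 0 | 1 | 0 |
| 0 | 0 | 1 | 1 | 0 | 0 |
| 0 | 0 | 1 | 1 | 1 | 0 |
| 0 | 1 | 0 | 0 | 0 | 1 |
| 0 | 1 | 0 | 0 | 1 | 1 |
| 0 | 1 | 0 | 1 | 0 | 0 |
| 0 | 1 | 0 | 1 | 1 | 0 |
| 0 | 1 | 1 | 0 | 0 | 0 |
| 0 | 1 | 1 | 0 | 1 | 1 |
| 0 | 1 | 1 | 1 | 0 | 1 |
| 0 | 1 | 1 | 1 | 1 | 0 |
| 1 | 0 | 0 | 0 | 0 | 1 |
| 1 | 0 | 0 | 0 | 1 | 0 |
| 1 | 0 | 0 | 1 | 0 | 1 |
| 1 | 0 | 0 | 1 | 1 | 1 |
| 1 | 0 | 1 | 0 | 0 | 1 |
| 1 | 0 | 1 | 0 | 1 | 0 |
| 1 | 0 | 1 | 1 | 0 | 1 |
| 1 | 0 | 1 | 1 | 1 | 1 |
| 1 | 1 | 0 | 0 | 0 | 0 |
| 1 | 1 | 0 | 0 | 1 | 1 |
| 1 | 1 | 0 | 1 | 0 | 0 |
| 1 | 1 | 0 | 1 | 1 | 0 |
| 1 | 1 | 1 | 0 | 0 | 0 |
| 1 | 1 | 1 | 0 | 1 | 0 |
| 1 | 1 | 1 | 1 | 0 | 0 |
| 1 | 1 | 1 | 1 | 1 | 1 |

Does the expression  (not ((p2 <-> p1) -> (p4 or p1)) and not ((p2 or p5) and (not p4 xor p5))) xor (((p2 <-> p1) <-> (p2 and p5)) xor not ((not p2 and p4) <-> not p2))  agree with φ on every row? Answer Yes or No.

No

Test each input against both φ and the formula:
  p1=0, p2=0, p3=0, p4=0, p5=0: formula gives 0, but φ = 1 ✗
Since they disagree at (0,0,0,0,0), the expression is not a correct formula for φ.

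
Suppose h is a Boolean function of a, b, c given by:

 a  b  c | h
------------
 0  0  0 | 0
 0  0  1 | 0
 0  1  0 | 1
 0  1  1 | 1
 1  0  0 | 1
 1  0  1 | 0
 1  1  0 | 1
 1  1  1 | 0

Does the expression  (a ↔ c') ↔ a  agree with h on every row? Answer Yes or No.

No

Check the formula against h row by row:
  a=0, b=0, c=0: formula gives 1, but h = 0 ✗
Row (0,0,0) is a counterexample, so the formula is not equivalent to h.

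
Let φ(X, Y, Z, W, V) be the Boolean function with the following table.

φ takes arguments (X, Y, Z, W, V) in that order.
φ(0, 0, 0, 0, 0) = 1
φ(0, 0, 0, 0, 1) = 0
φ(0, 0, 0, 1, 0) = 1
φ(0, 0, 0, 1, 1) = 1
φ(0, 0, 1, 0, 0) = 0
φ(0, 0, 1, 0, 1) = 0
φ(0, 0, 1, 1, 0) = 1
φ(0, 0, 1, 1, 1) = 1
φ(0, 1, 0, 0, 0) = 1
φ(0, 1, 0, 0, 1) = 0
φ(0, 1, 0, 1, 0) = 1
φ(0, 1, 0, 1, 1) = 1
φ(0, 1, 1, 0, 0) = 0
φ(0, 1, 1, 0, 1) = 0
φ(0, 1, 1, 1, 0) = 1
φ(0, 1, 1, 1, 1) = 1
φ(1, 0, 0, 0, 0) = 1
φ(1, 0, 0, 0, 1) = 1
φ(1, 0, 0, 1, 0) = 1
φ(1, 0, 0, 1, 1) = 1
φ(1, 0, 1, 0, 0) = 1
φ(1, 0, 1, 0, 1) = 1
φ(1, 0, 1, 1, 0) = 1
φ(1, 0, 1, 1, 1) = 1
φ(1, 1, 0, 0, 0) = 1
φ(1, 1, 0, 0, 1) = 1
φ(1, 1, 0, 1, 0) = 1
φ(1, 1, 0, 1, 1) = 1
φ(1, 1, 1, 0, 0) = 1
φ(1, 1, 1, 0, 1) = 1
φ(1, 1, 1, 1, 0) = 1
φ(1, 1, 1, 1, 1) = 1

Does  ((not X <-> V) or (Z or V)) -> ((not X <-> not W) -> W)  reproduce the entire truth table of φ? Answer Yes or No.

Yes

Check the formula against φ row by row:
  X=0, Y=0, Z=0, W=0, V=0: formula gives 1, φ = 1 ✓
  X=0, Y=0, Z=0, W=0, V=1: formula gives 0, φ = 0 ✓
  X=0, Y=0, Z=0, W=1, V=0: formula gives 1, φ = 1 ✓
  X=0, Y=0, Z=0, W=1, V=1: formula gives 1, φ = 1 ✓
  … (the remaining 28 rows also agree.)
Every row agrees, so the formula is equivalent.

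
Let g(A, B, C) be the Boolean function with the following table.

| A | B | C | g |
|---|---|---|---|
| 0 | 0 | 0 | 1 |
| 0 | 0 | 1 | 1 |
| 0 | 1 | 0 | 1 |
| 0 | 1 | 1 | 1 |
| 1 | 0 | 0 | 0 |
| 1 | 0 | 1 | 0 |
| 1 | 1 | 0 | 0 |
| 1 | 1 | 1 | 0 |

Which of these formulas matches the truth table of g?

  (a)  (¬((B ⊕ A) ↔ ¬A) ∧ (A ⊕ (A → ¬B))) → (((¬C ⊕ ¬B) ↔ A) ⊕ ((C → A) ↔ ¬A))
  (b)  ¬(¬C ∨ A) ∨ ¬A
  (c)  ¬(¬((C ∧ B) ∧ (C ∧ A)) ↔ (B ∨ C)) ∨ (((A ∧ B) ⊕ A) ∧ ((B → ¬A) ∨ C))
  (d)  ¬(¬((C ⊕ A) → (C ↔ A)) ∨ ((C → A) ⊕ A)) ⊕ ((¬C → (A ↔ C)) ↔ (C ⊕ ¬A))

(a) fails at (0,0,0): the formula yields 0, g is 1.
(c) fails at (0,0,1): the formula yields 0, g is 1.
(d) fails at (0,0,1): the formula yields 0, g is 1.
That leaves (b). Evaluating it on every row reproduces the table of g exactly.

b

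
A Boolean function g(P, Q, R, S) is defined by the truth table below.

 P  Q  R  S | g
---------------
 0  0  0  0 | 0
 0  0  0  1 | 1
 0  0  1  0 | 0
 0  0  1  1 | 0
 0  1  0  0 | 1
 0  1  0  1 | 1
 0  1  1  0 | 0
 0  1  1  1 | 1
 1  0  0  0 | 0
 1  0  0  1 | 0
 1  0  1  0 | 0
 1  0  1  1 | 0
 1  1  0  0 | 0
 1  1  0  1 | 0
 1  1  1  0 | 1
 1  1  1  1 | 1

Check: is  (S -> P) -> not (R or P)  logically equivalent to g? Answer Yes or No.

Evaluate (S -> P) -> not (R or P) on each row and compare to g:
  P=0, Q=0, R=0, S=0: formula gives 1, but g = 0 ✗
Row (0,0,0,0) is a counterexample, so the formula is not equivalent to g.

No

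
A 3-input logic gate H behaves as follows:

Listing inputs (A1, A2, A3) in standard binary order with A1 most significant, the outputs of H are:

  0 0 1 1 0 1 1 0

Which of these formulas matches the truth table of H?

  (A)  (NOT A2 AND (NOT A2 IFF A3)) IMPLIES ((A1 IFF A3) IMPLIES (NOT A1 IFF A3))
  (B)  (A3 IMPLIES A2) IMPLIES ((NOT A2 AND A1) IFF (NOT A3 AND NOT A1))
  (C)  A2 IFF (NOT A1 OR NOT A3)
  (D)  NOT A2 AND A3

C

(A) disagrees with H on (0,0,0) (formula → 1, table → 0); rule it out.
(B) disagrees with H on (0,0,1) (formula → 1, table → 0); rule it out.
(D) disagrees with H on (0,0,1) (formula → 1, table → 0); rule it out.
That leaves (C). Evaluating it on every row reproduces the table of H exactly.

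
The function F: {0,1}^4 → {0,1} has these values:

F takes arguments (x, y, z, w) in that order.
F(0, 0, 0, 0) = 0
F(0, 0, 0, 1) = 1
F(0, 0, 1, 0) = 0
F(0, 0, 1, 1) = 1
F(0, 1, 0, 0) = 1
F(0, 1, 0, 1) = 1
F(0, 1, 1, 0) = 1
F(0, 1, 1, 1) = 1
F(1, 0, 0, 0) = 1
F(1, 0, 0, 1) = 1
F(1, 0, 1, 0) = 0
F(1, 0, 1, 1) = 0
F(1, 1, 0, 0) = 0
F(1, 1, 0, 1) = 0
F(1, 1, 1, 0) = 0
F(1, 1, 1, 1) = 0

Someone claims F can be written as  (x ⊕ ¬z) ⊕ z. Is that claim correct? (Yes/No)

Check the formula against F row by row:
  x=0, y=0, z=0, w=0: formula gives 1, but F = 0 ✗
Row (0,0,0,0) is a counterexample, so the formula is not equivalent to F.

No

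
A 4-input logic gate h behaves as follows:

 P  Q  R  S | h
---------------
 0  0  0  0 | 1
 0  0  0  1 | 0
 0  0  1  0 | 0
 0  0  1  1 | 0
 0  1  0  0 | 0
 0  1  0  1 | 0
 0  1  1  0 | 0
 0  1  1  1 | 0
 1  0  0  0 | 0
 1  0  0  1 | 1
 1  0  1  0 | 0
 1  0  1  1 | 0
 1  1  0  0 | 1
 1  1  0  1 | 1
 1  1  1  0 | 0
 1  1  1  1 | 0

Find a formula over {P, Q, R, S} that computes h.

h(P, Q, R, S) = (((((~P & ~Q) & ~R) & ~S) | (((P & ~Q) & ~R) & S)) | (((P & Q) & ~R) & ~S)) | (((P & Q) & ~R) & S)

The 1-rows are (0,0,0,0), (1,0,0,1), (1,1,0,0), (1,1,0,1). Each contributes one minterm — ¬P·¬Q·¬R·¬S; P·¬Q·¬R·S; P·Q·¬R·¬S; P·Q·¬R·S — and their disjunction is a sum-of-products form of h.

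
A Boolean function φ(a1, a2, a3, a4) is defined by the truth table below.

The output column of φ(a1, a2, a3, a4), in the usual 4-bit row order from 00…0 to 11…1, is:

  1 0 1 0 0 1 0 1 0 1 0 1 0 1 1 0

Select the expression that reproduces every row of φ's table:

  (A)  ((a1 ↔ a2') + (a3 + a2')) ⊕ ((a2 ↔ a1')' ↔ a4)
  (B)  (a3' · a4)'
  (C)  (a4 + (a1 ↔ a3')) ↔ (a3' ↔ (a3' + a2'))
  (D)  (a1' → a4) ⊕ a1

A

(B) disagrees with φ on (0,0,1,1) (formula → 1, table → 0); rule it out.
(C) disagrees with φ on (0,0,0,0) (formula → 0, table → 1); rule it out.
(D) disagrees with φ on (0,0,0,0) (formula → 0, table → 1); rule it out.
(A) is the remaining candidate, and it agrees with φ on all 16 inputs.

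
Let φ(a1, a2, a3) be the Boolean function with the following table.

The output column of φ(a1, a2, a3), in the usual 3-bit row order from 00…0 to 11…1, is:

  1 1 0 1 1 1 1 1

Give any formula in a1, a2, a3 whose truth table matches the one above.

φ(a1, a2, a3) = not ((not a1 and a2) and not a3)

Only row (0,1,0) gives 0. So φ is 1 everywhere except there — the complement of the minterm ¬a1·a2·¬a3.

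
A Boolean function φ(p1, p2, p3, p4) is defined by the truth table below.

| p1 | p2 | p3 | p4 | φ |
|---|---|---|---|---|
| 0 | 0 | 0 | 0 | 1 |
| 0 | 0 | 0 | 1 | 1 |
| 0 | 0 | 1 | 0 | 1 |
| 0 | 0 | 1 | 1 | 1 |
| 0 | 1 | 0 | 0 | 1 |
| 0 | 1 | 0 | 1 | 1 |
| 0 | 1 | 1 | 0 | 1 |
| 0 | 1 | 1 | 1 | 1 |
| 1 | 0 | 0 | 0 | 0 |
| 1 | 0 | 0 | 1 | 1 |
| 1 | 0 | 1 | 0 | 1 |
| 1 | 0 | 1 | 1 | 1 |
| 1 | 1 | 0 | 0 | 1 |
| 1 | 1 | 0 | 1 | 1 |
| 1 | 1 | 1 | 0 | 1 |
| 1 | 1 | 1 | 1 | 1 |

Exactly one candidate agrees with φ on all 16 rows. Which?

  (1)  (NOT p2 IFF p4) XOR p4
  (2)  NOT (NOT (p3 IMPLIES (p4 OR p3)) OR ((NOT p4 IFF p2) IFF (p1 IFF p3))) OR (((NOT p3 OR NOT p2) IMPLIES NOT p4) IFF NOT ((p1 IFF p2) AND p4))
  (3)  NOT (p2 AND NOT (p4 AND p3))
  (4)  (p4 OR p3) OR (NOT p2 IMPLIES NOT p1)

4

(1) disagrees with φ on (0,0,0,0) (formula → 0, table → 1); rule it out.
(2) disagrees with φ on (1,0,0,0) (formula → 1, table → 0); rule it out.
(3) disagrees with φ on (0,1,0,0) (formula → 0, table → 1); rule it out.
(4) is the remaining candidate, and it agrees with φ on all 16 inputs.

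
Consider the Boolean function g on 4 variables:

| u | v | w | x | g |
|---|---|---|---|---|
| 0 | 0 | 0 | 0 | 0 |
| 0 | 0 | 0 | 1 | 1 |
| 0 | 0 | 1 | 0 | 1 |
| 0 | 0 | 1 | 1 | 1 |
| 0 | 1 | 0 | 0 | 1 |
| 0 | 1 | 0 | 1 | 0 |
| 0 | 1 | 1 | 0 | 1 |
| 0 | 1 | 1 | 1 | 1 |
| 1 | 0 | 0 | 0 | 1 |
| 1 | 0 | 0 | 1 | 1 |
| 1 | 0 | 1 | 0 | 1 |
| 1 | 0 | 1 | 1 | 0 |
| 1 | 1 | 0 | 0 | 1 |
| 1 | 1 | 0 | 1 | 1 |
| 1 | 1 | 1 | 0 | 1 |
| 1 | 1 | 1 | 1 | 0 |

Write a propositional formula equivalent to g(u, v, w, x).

g(u, v, w, x) = not ((((((not u and not v) and not w) and not x) or (((not u and v) and not w) and x)) or (((u and not v) and w) and x)) or (((u and v) and w) and x))

The 0-rows are (0,0,0,0), (0,1,0,1), (1,0,1,1), (1,1,1,1). Take each as a conjunction (¬u·¬v·¬w·¬x, ¬u·v·¬w·x, u·¬v·w·x, u·v·w·x), form their disjunction, and complement — that gives a formula that is 1 everywhere g is.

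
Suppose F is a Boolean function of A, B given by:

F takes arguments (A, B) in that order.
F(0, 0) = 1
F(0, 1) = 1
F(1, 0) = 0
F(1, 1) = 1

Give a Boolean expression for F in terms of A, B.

F(A, B) = A -> B

This is A → B (false only at 1,0).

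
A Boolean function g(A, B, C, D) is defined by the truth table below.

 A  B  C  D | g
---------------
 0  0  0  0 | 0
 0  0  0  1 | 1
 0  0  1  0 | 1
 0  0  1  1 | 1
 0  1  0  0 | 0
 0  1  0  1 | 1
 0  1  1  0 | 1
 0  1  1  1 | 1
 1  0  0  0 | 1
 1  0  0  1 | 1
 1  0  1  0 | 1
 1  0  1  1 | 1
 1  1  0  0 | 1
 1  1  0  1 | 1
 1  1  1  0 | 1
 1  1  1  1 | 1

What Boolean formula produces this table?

There are just 2 zero rows: (0,0,0,0), (0,1,0,0). Their minterms are ¬A·¬B·¬C·¬D, ¬A·B·¬C·¬D; the OR of those covers precisely the 0-outputs, and negating it yields g.

g(A, B, C, D) = ¬((((¬A ∧ ¬B) ∧ ¬C) ∧ ¬D) ∨ (((¬A ∧ B) ∧ ¬C) ∧ ¬D))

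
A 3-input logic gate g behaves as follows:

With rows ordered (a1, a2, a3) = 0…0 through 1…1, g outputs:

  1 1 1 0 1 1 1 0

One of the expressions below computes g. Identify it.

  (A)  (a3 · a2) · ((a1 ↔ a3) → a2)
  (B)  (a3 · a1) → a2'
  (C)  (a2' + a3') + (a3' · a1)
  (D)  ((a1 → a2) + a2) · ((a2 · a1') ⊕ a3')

C

(A) disagrees with g on (0,0,0) (formula → 0, table → 1); rule it out.
(B) disagrees with g on (0,1,1) (formula → 1, table → 0); rule it out.
(D) disagrees with g on (0,0,1) (formula → 0, table → 1); rule it out.
(C) is the remaining candidate, and it agrees with g on all 8 inputs.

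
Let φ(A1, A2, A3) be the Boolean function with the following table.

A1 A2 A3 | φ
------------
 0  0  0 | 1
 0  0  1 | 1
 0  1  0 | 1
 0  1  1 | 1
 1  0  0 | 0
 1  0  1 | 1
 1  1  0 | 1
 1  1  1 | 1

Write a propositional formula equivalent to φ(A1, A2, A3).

φ is 0 on exactly one input, (1,0,0), whose minterm is A1·¬A2·¬A3. So φ is the negation of that single conjunction.

φ(A1, A2, A3) = NOT ((A1 AND NOT A2) AND NOT A3)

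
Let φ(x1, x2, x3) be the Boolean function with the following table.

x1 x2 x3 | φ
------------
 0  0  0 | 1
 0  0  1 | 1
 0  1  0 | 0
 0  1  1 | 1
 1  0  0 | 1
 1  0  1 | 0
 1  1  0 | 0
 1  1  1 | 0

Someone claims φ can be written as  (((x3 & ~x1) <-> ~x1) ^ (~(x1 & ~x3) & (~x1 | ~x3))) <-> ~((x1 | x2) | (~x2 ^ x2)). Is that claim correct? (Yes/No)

No

Check the formula against φ row by row:
  x1=0, x2=0, x3=0: formula gives 0, but φ = 1 ✗
Since they disagree at (0,0,0), the expression is not a correct formula for φ.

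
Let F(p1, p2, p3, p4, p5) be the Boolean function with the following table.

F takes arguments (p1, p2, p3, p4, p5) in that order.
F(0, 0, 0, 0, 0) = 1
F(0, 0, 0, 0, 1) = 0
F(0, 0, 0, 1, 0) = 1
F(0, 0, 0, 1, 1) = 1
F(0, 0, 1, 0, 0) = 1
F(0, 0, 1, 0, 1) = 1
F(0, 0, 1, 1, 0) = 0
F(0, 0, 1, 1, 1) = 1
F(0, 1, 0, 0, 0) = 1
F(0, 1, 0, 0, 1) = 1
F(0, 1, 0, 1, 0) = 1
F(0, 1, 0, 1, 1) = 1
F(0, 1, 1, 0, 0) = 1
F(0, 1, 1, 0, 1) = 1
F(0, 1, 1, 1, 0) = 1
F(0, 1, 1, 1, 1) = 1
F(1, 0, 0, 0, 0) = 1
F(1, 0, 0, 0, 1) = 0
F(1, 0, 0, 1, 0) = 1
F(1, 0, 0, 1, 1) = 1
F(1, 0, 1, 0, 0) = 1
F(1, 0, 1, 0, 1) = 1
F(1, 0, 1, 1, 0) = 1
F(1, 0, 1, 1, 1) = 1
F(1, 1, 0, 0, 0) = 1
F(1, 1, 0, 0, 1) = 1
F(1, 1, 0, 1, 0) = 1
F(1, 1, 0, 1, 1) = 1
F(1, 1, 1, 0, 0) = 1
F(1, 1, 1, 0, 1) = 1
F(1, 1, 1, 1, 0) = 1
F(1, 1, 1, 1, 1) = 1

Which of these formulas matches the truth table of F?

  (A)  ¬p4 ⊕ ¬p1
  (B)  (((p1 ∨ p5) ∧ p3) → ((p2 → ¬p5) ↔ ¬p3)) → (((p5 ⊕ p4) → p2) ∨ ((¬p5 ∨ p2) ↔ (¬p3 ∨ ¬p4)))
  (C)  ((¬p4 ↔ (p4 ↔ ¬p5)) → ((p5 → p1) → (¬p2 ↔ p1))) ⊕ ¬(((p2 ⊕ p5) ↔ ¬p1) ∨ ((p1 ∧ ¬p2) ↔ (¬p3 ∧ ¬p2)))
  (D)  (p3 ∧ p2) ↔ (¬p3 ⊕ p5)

B

(A) disagrees with F on (0,0,0,0,0) (formula → 0, table → 1); rule it out.
(C) disagrees with F on (0,0,0,0,0) (formula → 0, table → 1); rule it out.
(D) disagrees with F on (0,0,0,0,0) (formula → 0, table → 1); rule it out.
Only (B) survives; checking it on all 32 rows confirms it matches F.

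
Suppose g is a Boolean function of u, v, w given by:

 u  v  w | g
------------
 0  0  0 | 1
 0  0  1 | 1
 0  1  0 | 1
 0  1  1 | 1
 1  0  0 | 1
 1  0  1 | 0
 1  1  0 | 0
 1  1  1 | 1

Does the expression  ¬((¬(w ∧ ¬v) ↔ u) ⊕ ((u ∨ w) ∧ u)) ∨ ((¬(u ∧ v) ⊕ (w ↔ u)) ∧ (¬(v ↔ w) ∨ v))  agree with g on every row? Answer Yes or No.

Evaluate ¬((¬(w ∧ ¬v) ↔ u) ⊕ ((u ∨ w) ∧ u)) ∨ ((¬(u ∧ v) ⊕ (w ↔ u)) ∧ (¬(v ↔ w) ∨ v)) on each row and compare to g:
  u=0, v=0, w=0: formula gives 1, g = 1 ✓
  u=0, v=0, w=1: formula gives 1, g = 1 ✓
  u=0, v=1, w=0: formula gives 1, g = 1 ✓
  u=0, v=1, w=1: formula gives 1, g = 1 ✓
  u=1, v=0, w=0: formula gives 1, g = 1 ✓
  …
  u=1, v=1, w=0: formula gives 1, but g = 0 ✗
A single disagreement suffices: at (1,1,0) they differ, so the formula does not compute g.

No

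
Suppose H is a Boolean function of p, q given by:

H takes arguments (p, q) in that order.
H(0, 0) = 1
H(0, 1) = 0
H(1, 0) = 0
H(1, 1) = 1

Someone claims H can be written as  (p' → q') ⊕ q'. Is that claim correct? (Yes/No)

No

Evaluate (p' → q') ⊕ q' on each row and compare to H:
  p=0, q=0: formula gives 0, but H = 1 ✗
A single disagreement suffices: at (0,0) they differ, so the formula does not compute H.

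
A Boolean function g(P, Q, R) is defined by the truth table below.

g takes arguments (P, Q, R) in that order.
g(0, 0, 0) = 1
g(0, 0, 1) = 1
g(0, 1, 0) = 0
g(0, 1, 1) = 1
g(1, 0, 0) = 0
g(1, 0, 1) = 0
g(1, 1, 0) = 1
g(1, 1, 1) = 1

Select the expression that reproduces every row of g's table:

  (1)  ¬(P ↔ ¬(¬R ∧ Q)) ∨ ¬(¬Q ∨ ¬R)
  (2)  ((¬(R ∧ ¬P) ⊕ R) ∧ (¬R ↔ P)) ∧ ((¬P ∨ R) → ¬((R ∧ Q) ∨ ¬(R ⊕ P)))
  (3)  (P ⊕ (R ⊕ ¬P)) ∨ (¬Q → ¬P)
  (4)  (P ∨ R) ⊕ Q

(2) disagrees with g on (0,0,0) (formula → 0, table → 1); rule it out.
(3) disagrees with g on (0,1,0) (formula → 1, table → 0); rule it out.
(4) disagrees with g on (0,0,0) (formula → 0, table → 1); rule it out.
Only (1) survives; checking it on all 8 rows confirms it matches g.

1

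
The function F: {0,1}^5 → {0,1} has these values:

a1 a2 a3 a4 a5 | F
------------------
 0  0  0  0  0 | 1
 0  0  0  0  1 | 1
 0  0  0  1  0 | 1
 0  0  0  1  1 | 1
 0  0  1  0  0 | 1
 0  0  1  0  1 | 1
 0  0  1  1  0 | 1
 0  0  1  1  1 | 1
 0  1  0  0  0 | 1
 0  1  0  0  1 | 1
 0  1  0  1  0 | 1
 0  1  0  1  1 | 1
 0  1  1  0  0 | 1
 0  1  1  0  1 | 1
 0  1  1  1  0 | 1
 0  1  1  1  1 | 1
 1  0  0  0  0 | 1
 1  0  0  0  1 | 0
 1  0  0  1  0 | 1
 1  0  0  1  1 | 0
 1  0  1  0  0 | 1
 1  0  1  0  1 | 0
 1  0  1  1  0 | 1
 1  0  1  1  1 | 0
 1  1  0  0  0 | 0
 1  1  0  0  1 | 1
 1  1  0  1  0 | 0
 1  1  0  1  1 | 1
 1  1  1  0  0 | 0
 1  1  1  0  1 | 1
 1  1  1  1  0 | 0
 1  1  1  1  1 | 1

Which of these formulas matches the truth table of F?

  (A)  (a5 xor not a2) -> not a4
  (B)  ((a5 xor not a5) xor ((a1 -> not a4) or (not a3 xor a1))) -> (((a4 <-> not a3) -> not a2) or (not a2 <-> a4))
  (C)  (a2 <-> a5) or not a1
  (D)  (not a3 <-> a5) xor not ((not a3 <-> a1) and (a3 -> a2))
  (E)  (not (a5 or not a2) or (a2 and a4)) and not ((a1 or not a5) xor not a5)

C

(A): at (0,0,0,1,0) it gives 0, but F = 1 — eliminated.
(B): at (1,0,0,0,1) it gives 1, but F = 0 — eliminated.
(D): at (0,0,0,0,1) it gives 0, but F = 1 — eliminated.
(E): at (0,0,0,0,0) it gives 0, but F = 1 — eliminated.
(C) is the remaining candidate, and it agrees with F on all 32 inputs.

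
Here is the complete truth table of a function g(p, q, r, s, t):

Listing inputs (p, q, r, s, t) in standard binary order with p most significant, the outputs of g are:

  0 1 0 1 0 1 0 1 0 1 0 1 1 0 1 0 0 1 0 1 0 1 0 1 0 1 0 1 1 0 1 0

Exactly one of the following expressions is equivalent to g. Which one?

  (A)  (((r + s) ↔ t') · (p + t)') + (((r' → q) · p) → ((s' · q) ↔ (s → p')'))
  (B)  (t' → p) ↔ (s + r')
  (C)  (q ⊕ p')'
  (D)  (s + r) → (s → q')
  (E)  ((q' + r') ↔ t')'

E

(A): at (0,0,0,0,0) it gives 1, but g = 0 — eliminated.
(B): at (0,0,1,0,0) it gives 1, but g = 0 — eliminated.
(C): at (0,0,0,0,1) it gives 0, but g = 1 — eliminated.
(D): at (0,0,0,0,0) it gives 1, but g = 0 — eliminated.
That leaves (E). Evaluating it on every row reproduces the table of g exactly.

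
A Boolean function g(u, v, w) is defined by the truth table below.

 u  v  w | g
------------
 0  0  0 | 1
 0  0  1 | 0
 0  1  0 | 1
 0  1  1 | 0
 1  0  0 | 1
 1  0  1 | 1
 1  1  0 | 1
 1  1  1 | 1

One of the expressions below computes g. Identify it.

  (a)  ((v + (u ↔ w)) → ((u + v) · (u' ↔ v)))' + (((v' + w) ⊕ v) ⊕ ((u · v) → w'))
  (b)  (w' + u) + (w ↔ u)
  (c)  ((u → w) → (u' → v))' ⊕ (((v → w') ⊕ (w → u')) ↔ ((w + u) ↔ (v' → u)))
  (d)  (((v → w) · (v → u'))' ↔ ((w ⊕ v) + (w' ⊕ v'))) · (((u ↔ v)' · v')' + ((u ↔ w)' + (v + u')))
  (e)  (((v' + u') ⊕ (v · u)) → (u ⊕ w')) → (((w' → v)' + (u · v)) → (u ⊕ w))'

(a): at (0,1,0) it gives 0, but g = 1 — eliminated.
(c): at (0,1,1) it gives 1, but g = 0 — eliminated.
(d): at (0,1,1) it gives 1, but g = 0 — eliminated.
(e): at (0,0,1) it gives 1, but g = 0 — eliminated.
Only (b) survives; checking it on all 8 rows confirms it matches g.

b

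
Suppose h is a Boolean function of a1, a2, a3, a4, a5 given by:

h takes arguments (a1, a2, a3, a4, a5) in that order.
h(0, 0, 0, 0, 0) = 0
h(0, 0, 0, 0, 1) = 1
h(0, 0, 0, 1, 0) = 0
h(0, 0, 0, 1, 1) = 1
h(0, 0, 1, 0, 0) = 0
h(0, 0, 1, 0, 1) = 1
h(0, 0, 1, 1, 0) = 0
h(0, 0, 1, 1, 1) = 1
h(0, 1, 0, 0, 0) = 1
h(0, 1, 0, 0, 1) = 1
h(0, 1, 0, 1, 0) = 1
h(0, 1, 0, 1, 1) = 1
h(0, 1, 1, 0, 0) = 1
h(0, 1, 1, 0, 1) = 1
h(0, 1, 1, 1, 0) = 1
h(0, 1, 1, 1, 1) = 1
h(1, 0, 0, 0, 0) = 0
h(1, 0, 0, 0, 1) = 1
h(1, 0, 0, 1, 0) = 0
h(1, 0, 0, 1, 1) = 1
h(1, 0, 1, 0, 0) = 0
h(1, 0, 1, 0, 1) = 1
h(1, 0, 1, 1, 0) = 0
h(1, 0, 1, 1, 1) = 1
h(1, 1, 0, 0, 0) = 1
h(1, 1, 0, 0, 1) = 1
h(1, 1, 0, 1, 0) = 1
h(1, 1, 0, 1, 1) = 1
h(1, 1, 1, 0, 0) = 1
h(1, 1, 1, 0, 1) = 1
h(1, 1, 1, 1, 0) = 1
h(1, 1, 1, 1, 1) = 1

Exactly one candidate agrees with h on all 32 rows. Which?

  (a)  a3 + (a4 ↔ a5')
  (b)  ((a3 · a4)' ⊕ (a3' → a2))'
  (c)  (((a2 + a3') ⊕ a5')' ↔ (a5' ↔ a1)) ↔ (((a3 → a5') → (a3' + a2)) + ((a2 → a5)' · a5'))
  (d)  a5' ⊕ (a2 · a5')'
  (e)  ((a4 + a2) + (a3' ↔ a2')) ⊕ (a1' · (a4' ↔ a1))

(a) disagrees with h on (0,0,0,1,0) (formula → 1, table → 0); rule it out.
(b) disagrees with h on (0,0,0,0,1) (formula → 0, table → 1); rule it out.
(c) disagrees with h on (0,0,0,0,1) (formula → 0, table → 1); rule it out.
(e) disagrees with h on (0,0,0,0,0) (formula → 1, table → 0); rule it out.
Only (d) survives; checking it on all 32 rows confirms it matches h.

d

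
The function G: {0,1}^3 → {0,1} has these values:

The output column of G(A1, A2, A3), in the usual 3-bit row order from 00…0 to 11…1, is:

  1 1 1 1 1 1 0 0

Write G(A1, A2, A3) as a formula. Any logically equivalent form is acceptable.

The 0-rows are (1,1,0), (1,1,1). Take each as a conjunction (A1·A2·¬A3, A1·A2·A3), form their disjunction, and complement — that gives a formula that is 1 everywhere G is.

G(A1, A2, A3) = NOT (((A1 AND A2) AND NOT A3) OR ((A1 AND A2) AND A3))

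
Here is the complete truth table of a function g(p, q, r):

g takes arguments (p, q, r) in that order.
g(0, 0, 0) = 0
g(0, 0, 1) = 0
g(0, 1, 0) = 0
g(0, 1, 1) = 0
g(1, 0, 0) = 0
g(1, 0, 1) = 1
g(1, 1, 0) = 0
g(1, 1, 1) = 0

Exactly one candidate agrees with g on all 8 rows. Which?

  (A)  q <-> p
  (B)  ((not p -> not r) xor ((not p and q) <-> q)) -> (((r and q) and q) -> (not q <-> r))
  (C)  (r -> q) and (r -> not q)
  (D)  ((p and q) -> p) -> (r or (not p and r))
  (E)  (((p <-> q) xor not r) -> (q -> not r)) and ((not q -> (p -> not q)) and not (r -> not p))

(A) fails at (0,0,0): the formula yields 1, g is 0.
(B) fails at (0,0,0): the formula yields 1, g is 0.
(C) fails at (0,0,0): the formula yields 1, g is 0.
(D) fails at (0,0,1): the formula yields 1, g is 0.
Only (E) survives; checking it on all 8 rows confirms it matches g.

E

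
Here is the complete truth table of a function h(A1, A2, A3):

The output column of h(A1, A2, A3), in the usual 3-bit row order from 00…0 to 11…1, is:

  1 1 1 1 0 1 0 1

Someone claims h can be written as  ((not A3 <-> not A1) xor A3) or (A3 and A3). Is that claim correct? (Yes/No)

Yes

Check the formula against h row by row:
  A1=0, A2=0, A3=0: formula gives 1, h = 1 ✓
  A1=0, A2=0, A3=1: formula gives 1, h = 1 ✓
  A1=0, A2=1, A3=0: formula gives 1, h = 1 ✓
  A1=0, A2=1, A3=1: formula gives 1, h = 1 ✓
  A1=1, A2=0, A3=0: formula gives 0, h = 0 ✓
  … (the remaining 3 rows also agree.)
No disagreement on any input; they are logically equivalent.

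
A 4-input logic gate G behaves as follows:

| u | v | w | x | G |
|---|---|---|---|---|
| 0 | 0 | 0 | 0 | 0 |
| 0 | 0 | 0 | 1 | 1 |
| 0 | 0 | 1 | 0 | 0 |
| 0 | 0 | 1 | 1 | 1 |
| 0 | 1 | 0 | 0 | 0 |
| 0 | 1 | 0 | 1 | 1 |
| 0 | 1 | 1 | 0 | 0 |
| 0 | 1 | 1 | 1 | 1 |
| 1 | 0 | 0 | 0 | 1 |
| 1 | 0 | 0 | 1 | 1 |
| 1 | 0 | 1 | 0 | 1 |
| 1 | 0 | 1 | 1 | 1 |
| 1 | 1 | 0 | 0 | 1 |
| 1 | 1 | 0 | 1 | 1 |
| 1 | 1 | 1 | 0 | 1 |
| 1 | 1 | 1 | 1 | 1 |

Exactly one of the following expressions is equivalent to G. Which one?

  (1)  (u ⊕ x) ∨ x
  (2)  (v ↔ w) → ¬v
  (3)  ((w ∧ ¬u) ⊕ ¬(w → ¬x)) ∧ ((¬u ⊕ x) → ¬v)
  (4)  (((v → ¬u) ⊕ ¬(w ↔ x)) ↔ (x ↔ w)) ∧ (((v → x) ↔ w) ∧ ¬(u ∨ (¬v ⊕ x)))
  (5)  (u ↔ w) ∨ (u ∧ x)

1

(2) disagrees with G on (0,0,0,0) (formula → 1, table → 0); rule it out.
(3) disagrees with G on (0,0,0,1) (formula → 0, table → 1); rule it out.
(4) disagrees with G on (0,0,0,1) (formula → 0, table → 1); rule it out.
(5) disagrees with G on (0,0,0,0) (formula → 1, table → 0); rule it out.
Only (1) survives; checking it on all 16 rows confirms it matches G.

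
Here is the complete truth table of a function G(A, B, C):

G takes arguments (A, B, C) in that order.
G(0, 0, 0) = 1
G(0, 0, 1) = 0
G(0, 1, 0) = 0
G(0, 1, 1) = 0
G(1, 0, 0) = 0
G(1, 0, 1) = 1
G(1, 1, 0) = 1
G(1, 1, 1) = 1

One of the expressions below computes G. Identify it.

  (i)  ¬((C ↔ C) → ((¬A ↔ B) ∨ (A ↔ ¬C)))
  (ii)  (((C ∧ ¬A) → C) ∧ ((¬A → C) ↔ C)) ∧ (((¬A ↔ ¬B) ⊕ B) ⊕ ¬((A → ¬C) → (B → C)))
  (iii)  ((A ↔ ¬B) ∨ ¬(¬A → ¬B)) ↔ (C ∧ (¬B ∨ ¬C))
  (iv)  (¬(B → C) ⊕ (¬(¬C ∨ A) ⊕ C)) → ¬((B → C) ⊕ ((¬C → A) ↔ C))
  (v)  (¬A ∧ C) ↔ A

(i) disagrees with G on (1,0,1) (formula → 0, table → 1); rule it out.
(ii) disagrees with G on (0,0,1) (formula → 1, table → 0); rule it out.
(iv) disagrees with G on (0,0,1) (formula → 1, table → 0); rule it out.
(v) disagrees with G on (0,1,0) (formula → 1, table → 0); rule it out.
(iii) is the remaining candidate, and it agrees with G on all 8 inputs.

iii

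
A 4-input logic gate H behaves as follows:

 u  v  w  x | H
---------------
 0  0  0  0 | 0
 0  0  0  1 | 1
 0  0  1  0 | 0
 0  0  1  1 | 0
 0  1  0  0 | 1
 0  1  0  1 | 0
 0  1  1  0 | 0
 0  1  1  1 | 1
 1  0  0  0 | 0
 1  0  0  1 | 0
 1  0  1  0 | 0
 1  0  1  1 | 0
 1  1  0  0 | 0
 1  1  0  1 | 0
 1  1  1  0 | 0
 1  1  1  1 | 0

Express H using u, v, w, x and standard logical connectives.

H(u, v, w, x) = ((((u' · v') · w') · x) + (((u' · v) · w') · x')) + (((u' · v) · w) · x)

H=1 on 3 inputs: (0,0,0,1), (0,1,0,0), (0,1,1,1). Reading each as a conjunction of literals (¬u·¬v·¬w·x, ¬u·v·¬w·¬x, ¬u·v·w·x) and taking the OR gives the canonical DNF.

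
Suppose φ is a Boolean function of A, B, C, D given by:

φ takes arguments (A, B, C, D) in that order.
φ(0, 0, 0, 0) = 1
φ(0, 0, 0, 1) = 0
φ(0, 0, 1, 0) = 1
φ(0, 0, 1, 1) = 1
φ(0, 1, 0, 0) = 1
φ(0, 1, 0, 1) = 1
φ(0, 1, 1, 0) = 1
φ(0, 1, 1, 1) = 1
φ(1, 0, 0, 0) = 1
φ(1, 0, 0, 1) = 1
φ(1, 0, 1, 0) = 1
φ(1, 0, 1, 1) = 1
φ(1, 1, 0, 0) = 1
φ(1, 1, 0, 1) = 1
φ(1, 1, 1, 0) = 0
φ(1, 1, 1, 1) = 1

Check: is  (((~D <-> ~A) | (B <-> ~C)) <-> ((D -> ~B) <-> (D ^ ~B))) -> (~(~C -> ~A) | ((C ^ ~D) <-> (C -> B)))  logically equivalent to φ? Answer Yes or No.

Yes

Test each input against both φ and the formula:
  A=0, B=0, C=0, D=0: formula gives 1, φ = 1 ✓
  A=0, B=0, C=0, D=1: formula gives 0, φ = 0 ✓
  A=0, B=0, C=1, D=0: formula gives 1, φ = 1 ✓
  A=0, B=0, C=1, D=1: formula gives 1, φ = 1 ✓
  … (the remaining 12 rows also agree.)
All 16 rows match — the expression computes φ exactly.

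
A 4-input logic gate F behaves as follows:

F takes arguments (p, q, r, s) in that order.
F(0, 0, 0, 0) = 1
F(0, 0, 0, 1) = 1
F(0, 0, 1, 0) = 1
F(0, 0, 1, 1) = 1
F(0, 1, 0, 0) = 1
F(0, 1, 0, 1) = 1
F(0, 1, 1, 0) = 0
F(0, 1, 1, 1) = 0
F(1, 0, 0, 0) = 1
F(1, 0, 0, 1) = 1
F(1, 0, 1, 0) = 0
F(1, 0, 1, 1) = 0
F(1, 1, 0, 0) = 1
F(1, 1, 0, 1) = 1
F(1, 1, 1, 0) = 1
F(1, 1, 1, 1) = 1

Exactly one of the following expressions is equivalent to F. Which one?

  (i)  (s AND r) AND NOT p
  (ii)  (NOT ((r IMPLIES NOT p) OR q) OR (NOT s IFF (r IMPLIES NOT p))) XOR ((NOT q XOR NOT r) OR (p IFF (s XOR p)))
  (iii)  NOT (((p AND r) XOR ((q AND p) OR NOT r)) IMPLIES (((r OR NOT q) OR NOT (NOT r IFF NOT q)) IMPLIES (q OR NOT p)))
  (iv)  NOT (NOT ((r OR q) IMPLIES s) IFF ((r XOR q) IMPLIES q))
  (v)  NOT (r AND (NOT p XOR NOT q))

v

(i) disagrees with F on (0,0,0,0) (formula → 0, table → 1); rule it out.
(ii) disagrees with F on (0,0,0,0) (formula → 0, table → 1); rule it out.
(iii) disagrees with F on (0,0,0,0) (formula → 0, table → 1); rule it out.
(iv) disagrees with F on (0,0,1,1) (formula → 0, table → 1); rule it out.
Only (v) survives; checking it on all 16 rows confirms it matches F.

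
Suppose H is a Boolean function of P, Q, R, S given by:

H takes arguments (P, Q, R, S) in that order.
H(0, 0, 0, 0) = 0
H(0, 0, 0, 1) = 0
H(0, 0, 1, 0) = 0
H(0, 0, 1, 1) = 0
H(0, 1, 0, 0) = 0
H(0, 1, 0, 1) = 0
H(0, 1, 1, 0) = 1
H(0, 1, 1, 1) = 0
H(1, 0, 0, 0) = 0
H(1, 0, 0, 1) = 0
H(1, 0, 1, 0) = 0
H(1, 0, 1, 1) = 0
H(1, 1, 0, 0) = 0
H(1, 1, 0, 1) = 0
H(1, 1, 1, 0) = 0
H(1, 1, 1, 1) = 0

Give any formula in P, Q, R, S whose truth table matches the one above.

H is 1 on exactly one input, (0,1,1,0), whose minterm is ¬P·Q·R·¬S. So H is just that conjunction.

H(P, Q, R, S) = ((not P and Q) and R) and not S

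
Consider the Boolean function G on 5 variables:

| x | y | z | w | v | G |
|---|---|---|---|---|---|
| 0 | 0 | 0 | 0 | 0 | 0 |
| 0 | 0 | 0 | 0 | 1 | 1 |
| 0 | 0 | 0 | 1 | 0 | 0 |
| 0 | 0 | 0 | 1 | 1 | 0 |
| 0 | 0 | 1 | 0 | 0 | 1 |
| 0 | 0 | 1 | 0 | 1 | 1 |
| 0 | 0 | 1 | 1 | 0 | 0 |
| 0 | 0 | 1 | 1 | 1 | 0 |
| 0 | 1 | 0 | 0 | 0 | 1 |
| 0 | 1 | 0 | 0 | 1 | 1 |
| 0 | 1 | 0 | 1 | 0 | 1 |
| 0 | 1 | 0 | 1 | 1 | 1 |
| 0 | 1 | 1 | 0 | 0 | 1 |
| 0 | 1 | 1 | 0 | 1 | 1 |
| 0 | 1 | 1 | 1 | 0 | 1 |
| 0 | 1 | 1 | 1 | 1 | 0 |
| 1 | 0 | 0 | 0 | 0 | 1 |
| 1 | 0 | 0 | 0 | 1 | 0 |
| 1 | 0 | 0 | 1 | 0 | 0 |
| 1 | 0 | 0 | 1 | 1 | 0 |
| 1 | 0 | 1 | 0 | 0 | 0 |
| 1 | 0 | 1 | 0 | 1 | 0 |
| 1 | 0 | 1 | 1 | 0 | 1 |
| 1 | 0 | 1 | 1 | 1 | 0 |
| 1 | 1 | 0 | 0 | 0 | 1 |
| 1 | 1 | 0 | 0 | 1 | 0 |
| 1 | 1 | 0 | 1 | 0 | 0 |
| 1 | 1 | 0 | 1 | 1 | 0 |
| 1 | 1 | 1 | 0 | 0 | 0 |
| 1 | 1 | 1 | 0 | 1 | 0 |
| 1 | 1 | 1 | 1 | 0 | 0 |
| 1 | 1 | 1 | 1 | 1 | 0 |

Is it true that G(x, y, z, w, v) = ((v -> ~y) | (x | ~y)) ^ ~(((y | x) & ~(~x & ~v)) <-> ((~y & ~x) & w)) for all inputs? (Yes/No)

No

Check the formula against G row by row:
  x=0, y=0, z=0, w=0, v=0: formula gives 1, but G = 0 ✗
Row (0,0,0,0,0) is a counterexample, so the formula is not equivalent to G.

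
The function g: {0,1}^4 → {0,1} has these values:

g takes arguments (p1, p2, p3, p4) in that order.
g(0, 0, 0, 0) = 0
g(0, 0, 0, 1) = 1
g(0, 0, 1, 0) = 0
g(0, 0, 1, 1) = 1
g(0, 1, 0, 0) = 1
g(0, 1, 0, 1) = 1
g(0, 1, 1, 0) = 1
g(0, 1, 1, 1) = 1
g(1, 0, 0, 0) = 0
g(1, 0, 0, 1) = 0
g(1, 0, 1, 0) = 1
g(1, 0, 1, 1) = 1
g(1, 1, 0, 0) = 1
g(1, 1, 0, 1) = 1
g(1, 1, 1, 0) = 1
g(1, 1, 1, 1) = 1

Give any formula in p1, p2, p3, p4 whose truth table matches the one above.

g is 0 on only 4 rows — (0,0,0,0), (0,0,1,0), (1,0,0,0), (1,0,0,1). Writing each as a minterm (¬p1·¬p2·¬p3·¬p4, ¬p1·¬p2·p3·¬p4, p1·¬p2·¬p3·¬p4, p1·¬p2·¬p3·p4) and OR-ing them characterizes exactly where g=0, so g is the negation of that disjunction.

g(p1, p2, p3, p4) = ((((((p1' · p2') · p3') · p4') + (((p1' · p2') · p3) · p4')) + (((p1 · p2') · p3') · p4')) + (((p1 · p2') · p3') · p4))'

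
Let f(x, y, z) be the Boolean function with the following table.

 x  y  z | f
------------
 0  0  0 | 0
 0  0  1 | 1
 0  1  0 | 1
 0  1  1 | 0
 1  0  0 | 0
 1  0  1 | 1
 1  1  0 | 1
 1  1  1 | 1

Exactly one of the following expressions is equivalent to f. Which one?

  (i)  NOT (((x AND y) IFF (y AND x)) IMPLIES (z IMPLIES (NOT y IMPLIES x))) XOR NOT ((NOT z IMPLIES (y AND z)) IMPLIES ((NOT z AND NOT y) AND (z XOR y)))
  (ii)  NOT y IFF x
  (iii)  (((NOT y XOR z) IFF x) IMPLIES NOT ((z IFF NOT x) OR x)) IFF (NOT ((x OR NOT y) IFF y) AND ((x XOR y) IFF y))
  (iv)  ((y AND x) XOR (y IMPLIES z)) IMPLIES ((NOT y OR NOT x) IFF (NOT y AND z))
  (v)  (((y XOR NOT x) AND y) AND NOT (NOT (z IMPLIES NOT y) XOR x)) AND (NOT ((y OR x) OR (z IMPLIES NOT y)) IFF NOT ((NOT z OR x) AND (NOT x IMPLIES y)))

(i) fails at (0,0,1): the formula yields 0, f is 1.
(ii) fails at (0,0,1): the formula yields 0, f is 1.
(iii) fails at (0,0,0): the formula yields 1, f is 0.
(v) fails at (0,0,1): the formula yields 0, f is 1.
(iv) is the remaining candidate, and it agrees with f on all 8 inputs.

iv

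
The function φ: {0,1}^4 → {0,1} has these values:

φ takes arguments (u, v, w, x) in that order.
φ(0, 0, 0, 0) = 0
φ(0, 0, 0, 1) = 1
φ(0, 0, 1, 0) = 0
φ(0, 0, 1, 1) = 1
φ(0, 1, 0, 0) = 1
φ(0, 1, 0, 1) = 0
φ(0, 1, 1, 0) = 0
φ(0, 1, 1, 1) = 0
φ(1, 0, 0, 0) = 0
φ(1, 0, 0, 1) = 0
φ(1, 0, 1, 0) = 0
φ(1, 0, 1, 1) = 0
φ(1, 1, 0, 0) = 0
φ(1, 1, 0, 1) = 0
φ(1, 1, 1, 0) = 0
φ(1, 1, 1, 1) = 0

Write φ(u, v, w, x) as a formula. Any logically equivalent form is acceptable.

The 1-rows are (0,0,0,1), (0,0,1,1), (0,1,0,0). Each contributes one minterm — ¬u·¬v·¬w·x; ¬u·¬v·w·x; ¬u·v·¬w·¬x — and their disjunction is a sum-of-products form of φ.

φ(u, v, w, x) = ((((u' · v') · w') · x) + (((u' · v') · w) · x)) + (((u' · v) · w') · x')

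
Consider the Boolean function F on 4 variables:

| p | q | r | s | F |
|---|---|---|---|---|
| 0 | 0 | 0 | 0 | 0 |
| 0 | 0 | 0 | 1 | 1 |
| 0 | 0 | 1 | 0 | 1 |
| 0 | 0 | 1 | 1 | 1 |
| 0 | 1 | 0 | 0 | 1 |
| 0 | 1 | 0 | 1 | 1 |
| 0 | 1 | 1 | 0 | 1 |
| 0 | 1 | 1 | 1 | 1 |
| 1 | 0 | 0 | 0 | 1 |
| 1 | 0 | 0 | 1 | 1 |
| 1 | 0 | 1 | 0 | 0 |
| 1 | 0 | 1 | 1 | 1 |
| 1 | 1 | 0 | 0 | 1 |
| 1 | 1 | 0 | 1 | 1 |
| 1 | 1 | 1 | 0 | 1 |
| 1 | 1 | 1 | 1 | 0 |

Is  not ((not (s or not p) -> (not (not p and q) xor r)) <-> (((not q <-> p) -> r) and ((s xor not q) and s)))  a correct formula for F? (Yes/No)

Test each input against both F and the formula:
  p=0, q=0, r=0, s=0: formula gives 1, but F = 0 ✗
Since they disagree at (0,0,0,0), the expression is not a correct formula for F.

No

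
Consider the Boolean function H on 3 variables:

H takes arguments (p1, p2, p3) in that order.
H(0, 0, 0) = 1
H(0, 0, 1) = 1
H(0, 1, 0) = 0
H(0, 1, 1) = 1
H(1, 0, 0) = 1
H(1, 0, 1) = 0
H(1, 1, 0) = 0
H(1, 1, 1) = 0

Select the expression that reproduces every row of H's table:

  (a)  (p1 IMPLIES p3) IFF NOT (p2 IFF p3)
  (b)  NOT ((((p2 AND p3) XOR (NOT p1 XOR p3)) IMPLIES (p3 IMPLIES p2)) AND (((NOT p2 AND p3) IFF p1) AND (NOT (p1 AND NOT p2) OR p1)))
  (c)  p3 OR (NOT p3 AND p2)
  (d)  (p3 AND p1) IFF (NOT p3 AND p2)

d

(a): at (0,0,0) it gives 0, but H = 1 — eliminated.
(b): at (0,0,0) it gives 0, but H = 1 — eliminated.
(c): at (0,0,0) it gives 0, but H = 1 — eliminated.
Only (d) survives; checking it on all 8 rows confirms it matches H.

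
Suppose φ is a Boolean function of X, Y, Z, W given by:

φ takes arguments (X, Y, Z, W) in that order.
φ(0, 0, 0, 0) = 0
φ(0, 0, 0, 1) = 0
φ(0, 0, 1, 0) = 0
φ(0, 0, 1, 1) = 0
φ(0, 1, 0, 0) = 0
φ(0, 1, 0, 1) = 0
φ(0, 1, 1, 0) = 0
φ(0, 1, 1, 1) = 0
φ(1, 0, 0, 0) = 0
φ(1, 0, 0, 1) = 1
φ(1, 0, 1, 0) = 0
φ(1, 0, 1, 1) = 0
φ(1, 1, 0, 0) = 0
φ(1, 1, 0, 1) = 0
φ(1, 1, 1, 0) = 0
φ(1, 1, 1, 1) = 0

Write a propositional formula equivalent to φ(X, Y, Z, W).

φ(X, Y, Z, W) = ((X and not Y) and not Z) and W

Only row (1,0,0,1) gives 1. That row's minterm X·¬Y·¬Z·W is φ directly.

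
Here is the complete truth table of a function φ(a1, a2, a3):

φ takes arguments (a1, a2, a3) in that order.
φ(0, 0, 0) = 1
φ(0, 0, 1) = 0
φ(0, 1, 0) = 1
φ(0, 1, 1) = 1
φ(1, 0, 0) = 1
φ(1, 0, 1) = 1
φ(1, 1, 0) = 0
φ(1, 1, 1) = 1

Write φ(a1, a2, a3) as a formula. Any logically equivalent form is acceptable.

There are just 2 zero rows: (0,0,1), (1,1,0). Their minterms are ¬a1·¬a2·a3, a1·a2·¬a3; the OR of those covers precisely the 0-outputs, and negating it yields φ.

φ(a1, a2, a3) = (((a1' · a2') · a3) + ((a1 · a2) · a3'))'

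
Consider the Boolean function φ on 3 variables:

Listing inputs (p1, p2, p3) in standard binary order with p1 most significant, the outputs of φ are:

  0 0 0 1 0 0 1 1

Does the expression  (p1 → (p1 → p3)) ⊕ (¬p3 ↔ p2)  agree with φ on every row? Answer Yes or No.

No

Test each input against both φ and the formula:
  p1=0, p2=0, p3=0: formula gives 1, but φ = 0 ✗
Row (0,0,0) is a counterexample, so the formula is not equivalent to φ.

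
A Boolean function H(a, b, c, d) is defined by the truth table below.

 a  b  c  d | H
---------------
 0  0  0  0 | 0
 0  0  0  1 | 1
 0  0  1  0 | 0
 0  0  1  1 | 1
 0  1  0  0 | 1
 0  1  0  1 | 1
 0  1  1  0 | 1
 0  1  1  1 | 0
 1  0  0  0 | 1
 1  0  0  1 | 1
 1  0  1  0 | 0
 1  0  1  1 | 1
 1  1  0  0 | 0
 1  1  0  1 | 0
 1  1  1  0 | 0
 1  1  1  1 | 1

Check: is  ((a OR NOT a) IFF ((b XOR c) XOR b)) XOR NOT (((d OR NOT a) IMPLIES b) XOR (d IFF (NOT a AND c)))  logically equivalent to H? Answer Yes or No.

No

Test each input against both H and the formula:
  a=0, b=0, c=0, d=0: formula gives 0, H = 0 ✓
  a=0, b=0, c=0, d=1: formula gives 1, H = 1 ✓
  a=0, b=0, c=1, d=0: formula gives 0, H = 0 ✓
  a=0, b=0, c=1, d=1: formula gives 1, H = 1 ✓
  …
  a=0, b=1, c=0, d=1: formula gives 0, but H = 1 ✗
A single disagreement suffices: at (0,1,0,1) they differ, so the formula does not compute H.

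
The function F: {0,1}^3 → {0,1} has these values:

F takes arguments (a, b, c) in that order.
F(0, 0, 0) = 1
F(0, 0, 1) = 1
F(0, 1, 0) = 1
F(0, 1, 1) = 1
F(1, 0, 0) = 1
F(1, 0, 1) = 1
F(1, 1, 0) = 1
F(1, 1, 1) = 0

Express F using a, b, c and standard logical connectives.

Only row (1,1,1) gives 0. So F is 1 everywhere except there — the complement of the minterm a·b·c.

F(a, b, c) = not ((a and b) and c)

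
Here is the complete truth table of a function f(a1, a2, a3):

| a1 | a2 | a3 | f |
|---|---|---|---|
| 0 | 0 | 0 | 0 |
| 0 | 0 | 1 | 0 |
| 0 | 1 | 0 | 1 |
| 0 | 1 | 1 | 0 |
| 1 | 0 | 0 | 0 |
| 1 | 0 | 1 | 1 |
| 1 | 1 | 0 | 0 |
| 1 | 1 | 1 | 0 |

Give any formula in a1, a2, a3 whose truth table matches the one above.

The 1-rows are (0,1,0), (1,0,1). Each contributes one minterm — ¬a1·a2·¬a3; a1·¬a2·a3 — and their disjunction is a sum-of-products form of f.

f(a1, a2, a3) = ((not a1 and a2) and not a3) or ((a1 and not a2) and a3)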